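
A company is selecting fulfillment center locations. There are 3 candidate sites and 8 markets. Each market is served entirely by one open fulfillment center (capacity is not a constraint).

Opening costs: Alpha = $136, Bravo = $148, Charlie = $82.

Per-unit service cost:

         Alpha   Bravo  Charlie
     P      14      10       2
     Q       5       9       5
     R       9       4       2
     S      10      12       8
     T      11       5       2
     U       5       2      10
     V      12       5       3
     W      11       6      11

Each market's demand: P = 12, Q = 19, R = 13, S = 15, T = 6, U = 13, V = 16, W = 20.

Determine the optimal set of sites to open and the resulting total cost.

Open Bravo and Charlie; minimum total cost 701.

For any fixed open set, each market goes to its cheapest open site; total = fixed + service.
{Bravo, Charlie}: P→Charlie 2·12=24, Q→Charlie 5·19=95, R→Charlie 2·13=26, S→Charlie 8·15=120, T→Charlie 2·6=12, U→Bravo 2·13=26, V→Charlie 3·16=48, W→Bravo 6·20=120. Service 471; fixed 230; total 701.
{Charlie}: service 675 + fixed 82 = 757
{Alpha, Charlie}: P→Charlie 2·12=24, Q→Alpha 5·19=95, R→Charlie 2·13=26, S→Charlie 8·15=120, T→Charlie 2·6=12, U→Alpha 5·13=65, V→Charlie 3·16=48, W→Alpha 11·20=220. Service 610; fixed 218; total 828.
{Alpha, Bravo, Charlie}: P→Charlie 2·12=24, Q→Alpha 5·19=95, R→Charlie 2·13=26, S→Charlie 8·15=120, T→Charlie 2·6=12, U→Bravo 2·13=26, V→Charlie 3·16=48, W→Bravo 6·20=120. Service 471; fixed 366; total 837.
(All 7 nonempty subsets were checked; Bravo and Charlie is lowest.)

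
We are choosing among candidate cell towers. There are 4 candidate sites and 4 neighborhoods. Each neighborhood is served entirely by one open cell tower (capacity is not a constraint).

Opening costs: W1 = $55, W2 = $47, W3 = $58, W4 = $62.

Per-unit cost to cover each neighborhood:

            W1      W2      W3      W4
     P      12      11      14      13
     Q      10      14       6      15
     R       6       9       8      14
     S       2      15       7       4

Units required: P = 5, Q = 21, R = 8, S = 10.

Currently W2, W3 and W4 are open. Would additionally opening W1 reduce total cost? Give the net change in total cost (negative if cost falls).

No — net change +19 (cost rises by 19).

Current service cost with {W2, W3, W4}: 285.
Adding W1: each neighborhood re-picks its cheapest; new service cost 249, saving 36.
Extra fixed cost: 55. Net change = 55 − 36 = 19.
(Totals: 452 → 471.)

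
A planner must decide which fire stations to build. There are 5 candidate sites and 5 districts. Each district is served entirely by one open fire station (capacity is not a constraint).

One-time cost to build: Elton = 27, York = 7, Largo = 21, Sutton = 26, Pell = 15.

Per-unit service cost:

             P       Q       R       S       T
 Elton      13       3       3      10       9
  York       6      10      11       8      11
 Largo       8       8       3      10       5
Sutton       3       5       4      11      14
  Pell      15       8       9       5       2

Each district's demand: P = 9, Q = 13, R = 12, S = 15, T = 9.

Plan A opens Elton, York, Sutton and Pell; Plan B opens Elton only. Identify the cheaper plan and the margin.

Plan A is cheaper by 180.

Plan A: {Elton, York, Sutton, Pell}: P→Sutton 3·9=27, Q→Elton 3·13=39, R→Elton 3·12=36, S→Pell 5·15=75, T→Pell 2·9=18. Service 195; fixed 75; total 270.
Plan B: {Elton}: P→Elton 13·9=117, Q→Elton 3·13=39, R→Elton 3·12=36, S→Elton 10·15=150, T→Elton 9·9=81. Service 423; fixed 27; total 450.
Difference: |270 − 450| = 180.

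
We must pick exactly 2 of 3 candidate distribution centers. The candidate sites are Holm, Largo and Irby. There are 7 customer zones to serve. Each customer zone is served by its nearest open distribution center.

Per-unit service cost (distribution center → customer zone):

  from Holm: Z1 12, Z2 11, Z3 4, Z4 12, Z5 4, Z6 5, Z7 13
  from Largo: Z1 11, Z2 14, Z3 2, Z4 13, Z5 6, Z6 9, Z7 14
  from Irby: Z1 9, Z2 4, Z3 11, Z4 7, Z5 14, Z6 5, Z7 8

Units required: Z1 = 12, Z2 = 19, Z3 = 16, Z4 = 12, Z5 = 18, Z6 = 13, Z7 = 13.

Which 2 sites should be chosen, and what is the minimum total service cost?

Choose Holm and Irby; total service cost 573.

With exactly 2 open, each customer zone uses its cheapest among the chosen.
{Holm, Irby}: Z1→Irby 9·12=108, Z2→Irby 4·19=76, Z3→Holm 4·16=64, Z4→Irby 7·12=84, Z5→Holm 4·18=72, Z6→Holm 5·13=65, Z7→Irby 8·13=104. Service cost 573.
{Largo, Irby}: service cost 577
{Holm, Largo}: service cost 823
Among all 3 size-2 choices, {Holm, Irby} is lowest.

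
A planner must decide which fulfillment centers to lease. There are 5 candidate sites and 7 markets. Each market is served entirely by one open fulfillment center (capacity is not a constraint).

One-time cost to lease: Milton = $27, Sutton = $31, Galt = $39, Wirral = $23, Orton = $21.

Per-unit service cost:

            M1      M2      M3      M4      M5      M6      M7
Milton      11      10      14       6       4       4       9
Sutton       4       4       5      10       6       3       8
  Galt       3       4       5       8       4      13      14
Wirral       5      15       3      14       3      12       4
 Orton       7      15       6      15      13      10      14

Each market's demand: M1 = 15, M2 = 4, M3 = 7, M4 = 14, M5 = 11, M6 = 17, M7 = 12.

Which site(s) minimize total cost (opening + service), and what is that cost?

Open Milton, Sutton and Wirral; minimum total cost 394.

For any fixed open set, each market goes to its cheapest open site; total = fixed + service.
{Milton, Sutton, Wirral}: M1→Sutton 4·15=60, M2→Sutton 4·4=16, M3→Wirral 3·7=21, M4→Milton 6·14=84, M5→Wirral 3·11=33, M6→Sutton 3·17=51, M7→Wirral 4·12=48. Service 313; fixed 81; total 394.
{Milton, Galt, Wirral}: service 315 + fixed 89 = 404
{Milton, Sutton, Wirral, Orton}: M1→Sutton 4·15=60, M2→Sutton 4·4=16, M3→Wirral 3·7=21, M4→Milton 6·14=84, M5→Wirral 3·11=33, M6→Sutton 3·17=51, M7→Wirral 4·12=48. Service 313; fixed 102; total 415.
{Milton, Sutton, Galt, Wirral, Orton}: M1→Galt 3·15=45, M2→Sutton 4·4=16, M3→Wirral 3·7=21, M4→Milton 6·14=84, M5→Wirral 3·11=33, M6→Sutton 3·17=51, M7→Wirral 4·12=48. Service 298; fixed 141; total 439.
No other subset beats 394.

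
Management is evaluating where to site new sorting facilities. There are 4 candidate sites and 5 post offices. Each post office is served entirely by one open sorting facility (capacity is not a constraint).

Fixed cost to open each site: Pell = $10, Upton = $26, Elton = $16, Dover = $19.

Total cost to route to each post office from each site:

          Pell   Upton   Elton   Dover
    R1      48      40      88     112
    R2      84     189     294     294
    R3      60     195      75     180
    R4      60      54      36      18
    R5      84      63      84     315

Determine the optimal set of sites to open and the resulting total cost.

Open Pell, Upton and Dover; minimum total cost 320.

For any fixed open set, each post office goes to its cheapest open site; total = fixed + service.
{Pell, Upton, Dover}: R1→Upton 40, R2→Pell 84, R3→Pell 60, R4→Dover 18, R5→Upton 63. Service 265; fixed 55; total 320.
{Pell, Dover}: R1→Pell 48, R2→Pell 84, R3→Pell 60, R4→Dover 18, R5→Pell 84. Service 294; fixed 29; total 323.
{Pell, Upton, Elton}: R1→Upton 40, R2→Pell 84, R3→Pell 60, R4→Elton 36, R5→Upton 63. Service 283; fixed 52; total 335.
{Pell, Upton, Elton, Dover}: R1→Upton 40, R2→Pell 84, R3→Pell 60, R4→Dover 18, R5→Upton 63. Service 265; fixed 71; total 336.
No other subset beats 320.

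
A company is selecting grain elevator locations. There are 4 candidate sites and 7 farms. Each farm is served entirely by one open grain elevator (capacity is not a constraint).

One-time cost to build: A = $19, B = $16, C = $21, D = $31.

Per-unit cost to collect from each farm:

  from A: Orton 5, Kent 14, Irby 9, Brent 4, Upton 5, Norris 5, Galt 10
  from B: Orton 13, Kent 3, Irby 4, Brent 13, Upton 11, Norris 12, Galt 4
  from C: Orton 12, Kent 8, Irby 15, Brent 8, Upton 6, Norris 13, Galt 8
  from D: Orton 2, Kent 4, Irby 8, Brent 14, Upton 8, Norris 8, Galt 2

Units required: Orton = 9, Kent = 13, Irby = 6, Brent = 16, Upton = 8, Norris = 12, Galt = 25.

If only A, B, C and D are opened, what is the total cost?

Each farm is assigned to its cheapest site among the open ones.
{A, B, C, D}: Orton→D 2·9=18, Kent→B 3·13=39, Irby→B 4·6=24, Brent→A 4·16=64, Upton→A 5·8=40, Norris→A 5·12=60, Galt→D 2·25=50. Service 295; fixed 87; total 382.

Total cost: 382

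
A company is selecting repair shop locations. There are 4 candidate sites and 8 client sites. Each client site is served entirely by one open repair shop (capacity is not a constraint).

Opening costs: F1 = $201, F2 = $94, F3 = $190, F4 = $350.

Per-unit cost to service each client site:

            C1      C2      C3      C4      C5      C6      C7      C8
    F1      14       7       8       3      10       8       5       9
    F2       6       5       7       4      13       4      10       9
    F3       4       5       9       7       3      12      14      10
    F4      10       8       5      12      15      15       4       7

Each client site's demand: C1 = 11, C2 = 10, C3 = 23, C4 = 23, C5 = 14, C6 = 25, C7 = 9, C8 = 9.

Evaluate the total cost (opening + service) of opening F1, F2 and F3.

Total cost: 1077

Each client site is assigned to its cheapest site among the open ones.
{F1, F2, F3}: C1→F3 4·11=44, C2→F2 5·10=50, C3→F2 7·23=161, C4→F1 3·23=69, C5→F3 3·14=42, C6→F2 4·25=100, C7→F1 5·9=45, C8→F1 9·9=81. Service 592; fixed 485; total 1077.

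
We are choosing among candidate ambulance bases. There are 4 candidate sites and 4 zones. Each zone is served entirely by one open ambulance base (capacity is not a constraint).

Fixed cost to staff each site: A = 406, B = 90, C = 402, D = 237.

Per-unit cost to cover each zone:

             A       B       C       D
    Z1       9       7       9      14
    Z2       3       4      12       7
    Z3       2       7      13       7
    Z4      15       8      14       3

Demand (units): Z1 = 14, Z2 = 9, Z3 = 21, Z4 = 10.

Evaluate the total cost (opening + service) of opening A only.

Each zone is assigned to its cheapest site among the open ones.
{A}: Z1→A 9·14=126, Z2→A 3·9=27, Z3→A 2·21=42, Z4→A 15·10=150. Service 345; fixed 406; total 751.

Total cost: 751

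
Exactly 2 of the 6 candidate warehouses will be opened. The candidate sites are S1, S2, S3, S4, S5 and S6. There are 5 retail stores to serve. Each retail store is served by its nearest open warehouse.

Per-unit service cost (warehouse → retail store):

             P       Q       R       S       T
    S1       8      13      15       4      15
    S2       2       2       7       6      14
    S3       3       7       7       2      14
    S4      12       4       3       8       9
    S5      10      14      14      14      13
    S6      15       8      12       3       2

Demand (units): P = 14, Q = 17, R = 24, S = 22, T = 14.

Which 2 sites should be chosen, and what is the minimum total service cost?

With exactly 2 open, each retail store uses its cheapest among the chosen.
{S2, S6}: P→S2 2·14=28, Q→S2 2·17=34, R→S2 7·24=168, S→S6 3·22=66, T→S6 2·14=28. Service cost 324.
{S3, S4}: service cost 352
{S2, S4}: service cost 392
Among all 15 size-2 choices, {S2, S6} is lowest.

Choose S2 and S6; total service cost 324.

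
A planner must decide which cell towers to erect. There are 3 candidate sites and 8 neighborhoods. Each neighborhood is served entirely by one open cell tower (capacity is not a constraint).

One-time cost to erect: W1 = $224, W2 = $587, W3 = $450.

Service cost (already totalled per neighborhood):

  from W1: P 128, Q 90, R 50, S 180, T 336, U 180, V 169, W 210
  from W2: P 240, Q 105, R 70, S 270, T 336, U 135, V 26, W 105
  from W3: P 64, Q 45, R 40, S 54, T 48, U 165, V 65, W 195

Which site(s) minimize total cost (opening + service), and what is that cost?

Open W3 only; minimum total cost 1126.

For any fixed open set, each neighborhood goes to its cheapest open site; total = fixed + service.
{W3}: P→W3 64, Q→W3 45, R→W3 40, S→W3 54, T→W3 48, U→W3 165, V→W3 65, W→W3 195. Service 676; fixed 450; total 1126.
{W1, W3}: P→W3 64, Q→W3 45, R→W3 40, S→W3 54, T→W3 48, U→W3 165, V→W3 65, W→W3 195. Service 676; fixed 674; total 1350.
{W2, W3}: service 517 + fixed 1037 = 1554
{W1, W2, W3}: service 517 + fixed 1261 = 1778
No other subset beats 1126.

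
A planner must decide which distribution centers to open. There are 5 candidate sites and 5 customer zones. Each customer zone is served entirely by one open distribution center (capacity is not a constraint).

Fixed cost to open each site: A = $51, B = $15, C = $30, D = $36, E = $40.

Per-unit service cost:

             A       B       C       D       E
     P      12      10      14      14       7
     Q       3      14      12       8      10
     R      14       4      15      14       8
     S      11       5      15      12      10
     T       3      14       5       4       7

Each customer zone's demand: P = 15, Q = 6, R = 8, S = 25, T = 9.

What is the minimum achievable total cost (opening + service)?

For any fixed open set, each customer zone goes to its cheapest open site; total = fixed + service.
{A, B, E}: P→E 7·15=105, Q→A 3·6=18, R→B 4·8=32, S→B 5·25=125, T→A 3·9=27. Service 307; fixed 106; total 413.
{A, B}: service 352 + fixed 66 = 418
{B, D, E}: P→E 7·15=105, Q→D 8·6=48, R→B 4·8=32, S→B 5·25=125, T→D 4·9=36. Service 346; fixed 91; total 437.
{A, B, C, D, E}: P→E 7·15=105, Q→A 3·6=18, R→B 4·8=32, S→B 5·25=125, T→A 3·9=27. Service 307; fixed 172; total 479.
No other subset beats 413.

Minimum total cost: 413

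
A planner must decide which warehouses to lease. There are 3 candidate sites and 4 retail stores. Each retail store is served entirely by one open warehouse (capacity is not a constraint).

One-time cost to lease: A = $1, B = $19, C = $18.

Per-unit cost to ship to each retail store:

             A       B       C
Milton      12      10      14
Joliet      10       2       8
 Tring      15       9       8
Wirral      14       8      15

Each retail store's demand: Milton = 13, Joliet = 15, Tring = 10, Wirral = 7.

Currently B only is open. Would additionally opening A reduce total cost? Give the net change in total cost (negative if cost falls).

Current service cost with {B}: 306.
Adding A: each retail store re-picks its cheapest; new service cost 306, saving 0.
Extra fixed cost: 1. Net change = 1 − 0 = 1.
(Totals: 325 → 326.)

No — net change +1 (cost rises by 1).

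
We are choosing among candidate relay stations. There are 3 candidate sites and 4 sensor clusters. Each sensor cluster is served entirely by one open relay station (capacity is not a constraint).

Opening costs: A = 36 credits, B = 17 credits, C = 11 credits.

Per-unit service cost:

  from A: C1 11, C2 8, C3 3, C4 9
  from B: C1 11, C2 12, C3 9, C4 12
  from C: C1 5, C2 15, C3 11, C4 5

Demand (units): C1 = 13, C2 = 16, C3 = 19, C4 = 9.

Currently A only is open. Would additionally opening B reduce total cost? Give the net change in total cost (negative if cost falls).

Current service cost with {A}: 409.
Adding B: each sensor cluster re-picks its cheapest; new service cost 409, saving 0.
Extra fixed cost: 17. Net change = 17 − 0 = 17.
(Totals: 445 → 462.)

No — net change +17 (cost rises by 17).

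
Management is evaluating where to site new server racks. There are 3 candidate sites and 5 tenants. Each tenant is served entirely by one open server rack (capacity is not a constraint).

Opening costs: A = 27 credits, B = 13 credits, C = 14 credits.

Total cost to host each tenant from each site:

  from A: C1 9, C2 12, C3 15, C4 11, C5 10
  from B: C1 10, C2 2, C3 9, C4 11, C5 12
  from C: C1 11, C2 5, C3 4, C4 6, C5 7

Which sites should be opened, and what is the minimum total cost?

Open C only; minimum total cost 47.

For any fixed open set, each tenant goes to its cheapest open site; total = fixed + service.
{C}: C1→C 11, C2→C 5, C3→C 4, C4→C 6, C5→C 7. Service 33; fixed 14; total 47.
{B, C}: C1→B 10, C2→B 2, C3→C 4, C4→C 6, C5→C 7. Service 29; fixed 27; total 56.
{B}: service 44 + fixed 13 = 57
{A, B, C}: service 28 + fixed 54 = 82
No other subset beats 47.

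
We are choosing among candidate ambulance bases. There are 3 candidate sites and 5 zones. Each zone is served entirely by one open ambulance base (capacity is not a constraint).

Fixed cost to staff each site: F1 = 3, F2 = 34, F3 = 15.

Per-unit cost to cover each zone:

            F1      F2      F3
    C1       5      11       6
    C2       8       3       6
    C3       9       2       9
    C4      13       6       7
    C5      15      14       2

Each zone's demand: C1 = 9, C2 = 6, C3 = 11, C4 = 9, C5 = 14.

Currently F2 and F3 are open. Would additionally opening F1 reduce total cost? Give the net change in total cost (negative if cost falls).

Yes — net change −6 (cost falls by 6).

Current service cost with {F2, F3}: 176.
Adding F1: each zone re-picks its cheapest; new service cost 167, saving 9.
Extra fixed cost: 3. Net change = 3 − 9 = -6.
(Totals: 225 → 219.)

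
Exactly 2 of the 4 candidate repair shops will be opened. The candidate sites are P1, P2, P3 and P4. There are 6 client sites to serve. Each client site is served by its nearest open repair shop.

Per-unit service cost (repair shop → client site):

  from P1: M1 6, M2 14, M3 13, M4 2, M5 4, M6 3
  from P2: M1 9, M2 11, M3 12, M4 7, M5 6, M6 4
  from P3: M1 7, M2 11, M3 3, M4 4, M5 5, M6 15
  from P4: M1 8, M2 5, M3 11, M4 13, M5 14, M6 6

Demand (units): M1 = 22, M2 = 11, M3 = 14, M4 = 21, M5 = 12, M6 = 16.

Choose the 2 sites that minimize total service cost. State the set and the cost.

With exactly 2 open, each client site uses its cheapest among the chosen.
{P1, P3}: M1→P1 6·22=132, M2→P3 11·11=121, M3→P3 3·14=42, M4→P1 2·21=42, M5→P1 4·12=48, M6→P1 3·16=48. Service cost 433.
{P1, P4}: service cost 479
{P3, P4}: service cost 491
Among all 6 size-2 choices, {P1, P3} is lowest.

Choose P1 and P3; total service cost 433.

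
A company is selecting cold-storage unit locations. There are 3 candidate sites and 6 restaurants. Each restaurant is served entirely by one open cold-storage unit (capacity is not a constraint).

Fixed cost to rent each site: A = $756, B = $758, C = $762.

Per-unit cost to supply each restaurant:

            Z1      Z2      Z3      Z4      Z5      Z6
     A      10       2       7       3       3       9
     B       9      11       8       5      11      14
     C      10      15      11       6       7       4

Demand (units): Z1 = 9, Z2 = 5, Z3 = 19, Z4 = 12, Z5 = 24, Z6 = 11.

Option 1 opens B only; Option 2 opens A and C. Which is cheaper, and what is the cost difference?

Option 1 is cheaper by 379.

Option 1: {B}: Z1→B 9·9=81, Z2→B 11·5=55, Z3→B 8·19=152, Z4→B 5·12=60, Z5→B 11·24=264, Z6→B 14·11=154. Service 766; fixed 758; total 1524.
Option 2: {A, C}: Z1→A 10·9=90, Z2→A 2·5=10, Z3→A 7·19=133, Z4→A 3·12=36, Z5→A 3·24=72, Z6→C 4·11=44. Service 385; fixed 1518; total 1903.
Difference: |1524 − 1903| = 379.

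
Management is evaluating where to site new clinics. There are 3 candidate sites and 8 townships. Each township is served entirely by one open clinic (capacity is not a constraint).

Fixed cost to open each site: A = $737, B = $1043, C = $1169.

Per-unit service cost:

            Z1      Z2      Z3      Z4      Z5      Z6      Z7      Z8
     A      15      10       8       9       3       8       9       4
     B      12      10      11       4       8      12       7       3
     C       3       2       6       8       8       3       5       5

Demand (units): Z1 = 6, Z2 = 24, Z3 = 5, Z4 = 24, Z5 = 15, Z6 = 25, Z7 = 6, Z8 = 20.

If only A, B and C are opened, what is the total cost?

Each township is assigned to its cheapest site among the open ones.
{A, B, C}: Z1→C 3·6=18, Z2→C 2·24=48, Z3→C 6·5=30, Z4→B 4·24=96, Z5→A 3·15=45, Z6→C 3·25=75, Z7→C 5·6=30, Z8→B 3·20=60. Service 402; fixed 2949; total 3351.

Total cost: 3351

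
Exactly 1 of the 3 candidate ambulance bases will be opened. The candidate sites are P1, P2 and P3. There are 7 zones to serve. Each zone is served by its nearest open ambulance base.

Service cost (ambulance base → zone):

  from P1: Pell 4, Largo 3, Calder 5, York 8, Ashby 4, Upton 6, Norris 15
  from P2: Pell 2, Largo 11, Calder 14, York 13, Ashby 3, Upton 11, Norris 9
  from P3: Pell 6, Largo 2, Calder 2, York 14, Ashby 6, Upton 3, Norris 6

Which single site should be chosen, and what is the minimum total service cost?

With exactly 1 open, each zone uses its cheapest among the chosen.
{P3}: Pell→P3 6, Largo→P3 2, Calder→P3 2, York→P3 14, Ashby→P3 6, Upton→P3 3, Norris→P3 6. Service cost 39.
{P1}: service cost 45
{P2}: service cost 63
Among all 3 size-1 choices, {P3} is lowest.

Choose P3 only; total service cost 39.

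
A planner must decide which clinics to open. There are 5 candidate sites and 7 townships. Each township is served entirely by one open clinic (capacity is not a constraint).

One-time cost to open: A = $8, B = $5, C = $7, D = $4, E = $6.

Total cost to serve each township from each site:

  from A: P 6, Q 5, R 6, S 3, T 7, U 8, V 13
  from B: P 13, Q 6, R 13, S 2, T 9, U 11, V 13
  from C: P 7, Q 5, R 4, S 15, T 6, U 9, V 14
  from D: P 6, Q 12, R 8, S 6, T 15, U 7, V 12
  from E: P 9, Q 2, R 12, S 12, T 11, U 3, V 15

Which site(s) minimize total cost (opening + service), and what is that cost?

Open A and E; minimum total cost 54.

For any fixed open set, each township goes to its cheapest open site; total = fixed + service.
{A, E}: P→A 6, Q→E 2, R→A 6, S→A 3, T→A 7, U→E 3, V→A 13. Service 40; fixed 14; total 54.
{B, C, E}: P→C 7, Q→E 2, R→C 4, S→B 2, T→C 6, U→E 3, V→B 13. Service 37; fixed 18; total 55.
{A}: P→A 6, Q→A 5, R→A 6, S→A 3, T→A 7, U→A 8, V→A 13. Service 48; fixed 8; total 56.
{A, B, C, D, E}: P→A 6, Q→E 2, R→C 4, S→B 2, T→C 6, U→E 3, V→D 12. Service 35; fixed 30; total 65.
No other subset beats 54.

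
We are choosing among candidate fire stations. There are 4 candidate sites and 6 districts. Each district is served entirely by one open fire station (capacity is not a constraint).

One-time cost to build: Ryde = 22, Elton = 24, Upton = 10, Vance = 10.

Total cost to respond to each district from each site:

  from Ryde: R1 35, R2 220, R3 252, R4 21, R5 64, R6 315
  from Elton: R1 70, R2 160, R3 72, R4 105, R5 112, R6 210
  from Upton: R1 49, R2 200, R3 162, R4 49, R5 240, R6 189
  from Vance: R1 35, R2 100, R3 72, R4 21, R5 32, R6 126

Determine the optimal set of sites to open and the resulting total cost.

Open Vance only; minimum total cost 396.

For any fixed open set, each district goes to its cheapest open site; total = fixed + service.
{Vance}: R1→Vance 35, R2→Vance 100, R3→Vance 72, R4→Vance 21, R5→Vance 32, R6→Vance 126. Service 386; fixed 10; total 396.
{Upton, Vance}: R1→Vance 35, R2→Vance 100, R3→Vance 72, R4→Vance 21, R5→Vance 32, R6→Vance 126. Service 386; fixed 20; total 406.
{Ryde, Vance}: service 386 + fixed 32 = 418
{Ryde, Elton, Upton, Vance}: service 386 + fixed 66 = 452
No other subset beats 396.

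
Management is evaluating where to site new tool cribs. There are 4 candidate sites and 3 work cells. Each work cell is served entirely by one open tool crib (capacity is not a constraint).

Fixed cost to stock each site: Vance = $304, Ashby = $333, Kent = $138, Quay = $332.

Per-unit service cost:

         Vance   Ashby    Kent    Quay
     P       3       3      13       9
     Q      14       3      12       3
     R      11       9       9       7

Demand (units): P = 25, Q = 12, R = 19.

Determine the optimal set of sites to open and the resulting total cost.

Open Ashby only; minimum total cost 615.

For any fixed open set, each work cell goes to its cheapest open site; total = fixed + service.
{Ashby}: P→Ashby 3·25=75, Q→Ashby 3·12=36, R→Ashby 9·19=171. Service 282; fixed 333; total 615.
{Quay}: service 394 + fixed 332 = 726
{Ashby, Kent}: P→Ashby 3·25=75, Q→Ashby 3·12=36, R→Ashby 9·19=171. Service 282; fixed 471; total 753.
{Vance, Ashby, Kent, Quay}: P→Vance 3·25=75, Q→Ashby 3·12=36, R→Quay 7·19=133. Service 244; fixed 1107; total 1351.
(All 15 nonempty subsets were checked; Ashby only is lowest.)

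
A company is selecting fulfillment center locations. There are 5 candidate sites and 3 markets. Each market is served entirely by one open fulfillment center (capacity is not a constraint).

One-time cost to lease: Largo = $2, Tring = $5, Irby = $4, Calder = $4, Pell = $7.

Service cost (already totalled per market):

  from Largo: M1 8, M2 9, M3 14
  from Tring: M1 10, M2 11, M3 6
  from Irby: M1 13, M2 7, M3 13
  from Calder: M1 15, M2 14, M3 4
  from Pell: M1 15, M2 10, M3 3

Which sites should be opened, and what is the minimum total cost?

For any fixed open set, each market goes to its cheapest open site; total = fixed + service.
{Largo, Calder}: M1→Largo 8, M2→Largo 9, M3→Calder 4. Service 21; fixed 6; total 27.
{Largo, Irby, Calder}: service 19 + fixed 10 = 29
{Largo, Pell}: service 20 + fixed 9 = 29
{Largo, Tring, Irby, Calder, Pell}: service 18 + fixed 22 = 40
No other subset beats 27.

Open Largo and Calder; minimum total cost 27.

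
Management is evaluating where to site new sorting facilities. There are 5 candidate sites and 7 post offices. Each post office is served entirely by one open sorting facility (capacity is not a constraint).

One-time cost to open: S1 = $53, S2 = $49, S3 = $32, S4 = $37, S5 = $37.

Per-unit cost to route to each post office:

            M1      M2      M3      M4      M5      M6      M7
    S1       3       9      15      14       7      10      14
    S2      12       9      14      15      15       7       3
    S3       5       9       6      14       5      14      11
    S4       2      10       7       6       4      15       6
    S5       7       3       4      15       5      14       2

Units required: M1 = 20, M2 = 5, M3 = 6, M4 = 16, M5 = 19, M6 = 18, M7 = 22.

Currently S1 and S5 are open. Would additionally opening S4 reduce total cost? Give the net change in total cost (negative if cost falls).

Yes — net change −130 (cost falls by 130).

Current service cost with {S1, S5}: 642.
Adding S4: each post office re-picks its cheapest; new service cost 475, saving 167.
Extra fixed cost: 37. Net change = 37 − 167 = -130.
(Totals: 732 → 602.)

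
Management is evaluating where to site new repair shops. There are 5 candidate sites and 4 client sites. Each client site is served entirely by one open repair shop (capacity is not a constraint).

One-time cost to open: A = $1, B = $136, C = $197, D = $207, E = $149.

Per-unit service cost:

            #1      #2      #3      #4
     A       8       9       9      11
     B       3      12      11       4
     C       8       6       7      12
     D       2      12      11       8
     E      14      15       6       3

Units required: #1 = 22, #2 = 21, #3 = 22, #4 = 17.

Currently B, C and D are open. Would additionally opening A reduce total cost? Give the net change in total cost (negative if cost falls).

Current service cost with {B, C, D}: 392.
Adding A: each client site re-picks its cheapest; new service cost 392, saving 0.
Extra fixed cost: 1. Net change = 1 − 0 = 1.
(Totals: 932 → 933.)

No — net change +1 (cost rises by 1).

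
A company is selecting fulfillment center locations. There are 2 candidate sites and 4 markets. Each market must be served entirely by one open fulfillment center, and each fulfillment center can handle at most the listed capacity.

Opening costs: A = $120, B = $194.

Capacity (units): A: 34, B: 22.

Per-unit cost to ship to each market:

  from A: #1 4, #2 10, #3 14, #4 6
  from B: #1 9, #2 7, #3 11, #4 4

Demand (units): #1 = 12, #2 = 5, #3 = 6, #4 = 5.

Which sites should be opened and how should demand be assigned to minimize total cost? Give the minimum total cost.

Minimum total cost: 332

Open {A}: #1→A 4·12=48, #2→A 10·5=50, #3→A 14·6=84, #4→A 6·5=30.
Loads: A carries 28/34. Service 212; fixed 120; total 332.
Next best feasible plan costs 483.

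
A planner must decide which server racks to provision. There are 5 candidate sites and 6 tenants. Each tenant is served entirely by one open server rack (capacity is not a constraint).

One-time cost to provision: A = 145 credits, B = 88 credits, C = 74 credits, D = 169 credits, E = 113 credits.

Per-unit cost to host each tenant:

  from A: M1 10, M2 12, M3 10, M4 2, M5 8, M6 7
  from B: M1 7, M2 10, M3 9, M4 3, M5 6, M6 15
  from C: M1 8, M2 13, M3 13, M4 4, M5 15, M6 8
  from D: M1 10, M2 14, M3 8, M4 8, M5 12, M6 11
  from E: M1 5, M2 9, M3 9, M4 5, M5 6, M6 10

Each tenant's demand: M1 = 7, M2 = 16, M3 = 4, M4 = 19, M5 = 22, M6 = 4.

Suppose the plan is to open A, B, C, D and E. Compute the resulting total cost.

Each tenant is assigned to its cheapest site among the open ones.
{A, B, C, D, E}: M1→E 5·7=35, M2→E 9·16=144, M3→D 8·4=32, M4→A 2·19=38, M5→B 6·22=132, M6→A 7·4=28. Service 409; fixed 589; total 998.

Total cost: 998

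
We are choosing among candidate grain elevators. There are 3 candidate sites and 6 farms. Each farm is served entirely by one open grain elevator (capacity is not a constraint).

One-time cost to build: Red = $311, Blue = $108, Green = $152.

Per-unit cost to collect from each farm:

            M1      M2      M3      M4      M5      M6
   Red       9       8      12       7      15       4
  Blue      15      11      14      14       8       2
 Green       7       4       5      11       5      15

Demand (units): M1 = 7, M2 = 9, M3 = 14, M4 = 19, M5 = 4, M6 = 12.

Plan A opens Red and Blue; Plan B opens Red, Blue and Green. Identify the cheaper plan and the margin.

Plan A: {Red, Blue}: M1→Red 9·7=63, M2→Red 8·9=72, M3→Red 12·14=168, M4→Red 7·19=133, M5→Blue 8·4=32, M6→Blue 2·12=24. Service 492; fixed 419; total 911.
Plan B: {Red, Blue, Green}: M1→Green 7·7=49, M2→Green 4·9=36, M3→Green 5·14=70, M4→Red 7·19=133, M5→Green 5·4=20, M6→Blue 2·12=24. Service 332; fixed 571; total 903.
Difference: |911 − 903| = 8.

Plan B is cheaper by 8.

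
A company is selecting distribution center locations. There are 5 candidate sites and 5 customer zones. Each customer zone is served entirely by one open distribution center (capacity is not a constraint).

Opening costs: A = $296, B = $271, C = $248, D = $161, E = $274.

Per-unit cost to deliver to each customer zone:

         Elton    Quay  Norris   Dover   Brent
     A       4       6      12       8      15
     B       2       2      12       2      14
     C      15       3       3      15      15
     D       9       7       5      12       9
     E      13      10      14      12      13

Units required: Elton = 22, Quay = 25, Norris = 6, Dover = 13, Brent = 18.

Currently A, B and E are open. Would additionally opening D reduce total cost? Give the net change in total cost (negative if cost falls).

No — net change +47 (cost rises by 47).

Current service cost with {A, B, E}: 426.
Adding D: each customer zone re-picks its cheapest; new service cost 312, saving 114.
Extra fixed cost: 161. Net change = 161 − 114 = 47.
(Totals: 1267 → 1314.)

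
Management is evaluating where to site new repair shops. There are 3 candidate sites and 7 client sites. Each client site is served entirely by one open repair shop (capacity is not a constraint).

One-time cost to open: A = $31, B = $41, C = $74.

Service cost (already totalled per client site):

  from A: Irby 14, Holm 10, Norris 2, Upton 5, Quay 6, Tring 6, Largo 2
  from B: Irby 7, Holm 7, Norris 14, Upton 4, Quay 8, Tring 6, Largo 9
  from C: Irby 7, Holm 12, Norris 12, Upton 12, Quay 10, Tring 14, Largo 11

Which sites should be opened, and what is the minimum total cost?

Open A only; minimum total cost 76.

For any fixed open set, each client site goes to its cheapest open site; total = fixed + service.
{A}: Irby→A 14, Holm→A 10, Norris→A 2, Upton→A 5, Quay→A 6, Tring→A 6, Largo→A 2. Service 45; fixed 31; total 76.
{B}: Irby→B 7, Holm→B 7, Norris→B 14, Upton→B 4, Quay→B 8, Tring→B 6, Largo→B 9. Service 55; fixed 41; total 96.
{A, B}: Irby→B 7, Holm→B 7, Norris→A 2, Upton→B 4, Quay→A 6, Tring→A 6, Largo→A 2. Service 34; fixed 72; total 106.
{A, B, C}: service 34 + fixed 146 = 180
No other subset beats 76.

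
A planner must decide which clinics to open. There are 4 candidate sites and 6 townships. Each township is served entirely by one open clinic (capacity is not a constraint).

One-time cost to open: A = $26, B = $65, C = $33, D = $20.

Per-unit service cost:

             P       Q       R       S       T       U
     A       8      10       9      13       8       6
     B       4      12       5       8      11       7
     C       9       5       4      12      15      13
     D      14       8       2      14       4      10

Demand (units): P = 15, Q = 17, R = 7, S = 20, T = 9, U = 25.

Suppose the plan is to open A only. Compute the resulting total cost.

Each township is assigned to its cheapest site among the open ones.
{A}: P→A 8·15=120, Q→A 10·17=170, R→A 9·7=63, S→A 13·20=260, T→A 8·9=72, U→A 6·25=150. Service 835; fixed 26; total 861.

Total cost: 861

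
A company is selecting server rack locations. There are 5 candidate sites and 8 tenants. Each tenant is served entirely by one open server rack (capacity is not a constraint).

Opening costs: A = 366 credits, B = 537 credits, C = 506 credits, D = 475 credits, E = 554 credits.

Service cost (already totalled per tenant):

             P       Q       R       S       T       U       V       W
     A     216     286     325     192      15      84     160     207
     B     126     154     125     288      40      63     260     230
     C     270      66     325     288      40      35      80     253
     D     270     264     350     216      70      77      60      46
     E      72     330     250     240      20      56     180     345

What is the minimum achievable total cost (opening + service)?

For any fixed open set, each tenant goes to its cheapest open site; total = fixed + service.
{B}: P→B 126, Q→B 154, R→B 125, S→B 288, T→B 40, U→B 63, V→B 260, W→B 230. Service 1286; fixed 537; total 1823.
{D}: service 1353 + fixed 475 = 1828
{B, D}: P→B 126, Q→B 154, R→B 125, S→D 216, T→B 40, U→B 63, V→D 60, W→D 46. Service 830; fixed 1012; total 1842.
{A, B, C, D, E}: service 611 + fixed 2438 = 3049
No other subset beats 1823.

Minimum total cost: 1823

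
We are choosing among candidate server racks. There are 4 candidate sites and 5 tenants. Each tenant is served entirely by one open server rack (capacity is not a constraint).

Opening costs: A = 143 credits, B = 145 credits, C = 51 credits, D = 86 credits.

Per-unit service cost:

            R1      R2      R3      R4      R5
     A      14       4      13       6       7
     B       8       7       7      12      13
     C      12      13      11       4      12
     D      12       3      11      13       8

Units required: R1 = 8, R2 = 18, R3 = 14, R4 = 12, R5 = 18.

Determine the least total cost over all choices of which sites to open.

For any fixed open set, each tenant goes to its cheapest open site; total = fixed + service.
{C, D}: R1→C 12·8=96, R2→D 3·18=54, R3→C 11·14=154, R4→C 4·12=48, R5→D 8·18=144. Service 496; fixed 137; total 633.
{A, C}: service 496 + fixed 194 = 690
{B, C, D}: service 408 + fixed 282 = 690
{A, B, C, D}: R1→B 8·8=64, R2→D 3·18=54, R3→B 7·14=98, R4→C 4·12=48, R5→A 7·18=126. Service 390; fixed 425; total 815.
No other subset beats 633.

Minimum total cost: 633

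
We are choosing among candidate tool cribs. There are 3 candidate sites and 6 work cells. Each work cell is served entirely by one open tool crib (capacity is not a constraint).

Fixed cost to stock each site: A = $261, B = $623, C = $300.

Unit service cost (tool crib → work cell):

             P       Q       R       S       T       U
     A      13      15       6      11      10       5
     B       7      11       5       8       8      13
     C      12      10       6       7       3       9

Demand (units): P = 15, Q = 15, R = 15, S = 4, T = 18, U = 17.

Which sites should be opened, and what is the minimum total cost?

Open C only; minimum total cost 955.

For any fixed open set, each work cell goes to its cheapest open site; total = fixed + service.
{C}: P→C 12·15=180, Q→C 10·15=150, R→C 6·15=90, S→C 7·4=28, T→C 3·18=54, U→C 9·17=153. Service 655; fixed 300; total 955.
{A}: service 819 + fixed 261 = 1080
{A, C}: P→C 12·15=180, Q→C 10·15=150, R→A 6·15=90, S→C 7·4=28, T→C 3·18=54, U→A 5·17=85. Service 587; fixed 561; total 1148.
{A, B, C}: service 497 + fixed 1184 = 1681
No other subset beats 955.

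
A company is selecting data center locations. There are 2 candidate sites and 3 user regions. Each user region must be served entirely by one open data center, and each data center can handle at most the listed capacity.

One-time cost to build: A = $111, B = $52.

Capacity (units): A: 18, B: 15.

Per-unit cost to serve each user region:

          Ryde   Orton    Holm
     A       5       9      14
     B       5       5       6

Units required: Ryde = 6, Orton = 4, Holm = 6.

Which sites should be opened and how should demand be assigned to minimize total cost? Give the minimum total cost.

Open {A, B}: Ryde→A 5·6=30, Orton→B 5·4=20, Holm→B 6·6=36.
Loads: A carries 6/18, B carries 10/15. Service 86; fixed 163; total 249.
Next best feasible plan costs 261.

Minimum total cost: 249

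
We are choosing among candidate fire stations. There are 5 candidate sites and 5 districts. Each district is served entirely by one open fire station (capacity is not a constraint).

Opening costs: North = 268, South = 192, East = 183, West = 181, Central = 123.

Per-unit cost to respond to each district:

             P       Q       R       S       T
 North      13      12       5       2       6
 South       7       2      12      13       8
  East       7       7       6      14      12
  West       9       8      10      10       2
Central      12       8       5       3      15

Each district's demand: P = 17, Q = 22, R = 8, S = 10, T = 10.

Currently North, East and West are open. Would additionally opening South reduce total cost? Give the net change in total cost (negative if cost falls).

No — net change +82 (cost rises by 82).

Current service cost with {North, East, West}: 353.
Adding South: each district re-picks its cheapest; new service cost 243, saving 110.
Extra fixed cost: 192. Net change = 192 − 110 = 82.
(Totals: 985 → 1067.)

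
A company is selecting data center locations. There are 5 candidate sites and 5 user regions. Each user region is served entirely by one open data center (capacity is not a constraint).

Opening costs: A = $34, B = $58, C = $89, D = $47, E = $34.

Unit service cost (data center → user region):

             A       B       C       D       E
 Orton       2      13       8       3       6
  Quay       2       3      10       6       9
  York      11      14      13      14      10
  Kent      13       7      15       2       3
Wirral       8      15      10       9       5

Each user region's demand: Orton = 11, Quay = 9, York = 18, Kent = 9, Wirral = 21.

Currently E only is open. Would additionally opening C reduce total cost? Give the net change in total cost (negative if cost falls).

Current service cost with {E}: 459.
Adding C: each user region re-picks its cheapest; new service cost 459, saving 0.
Extra fixed cost: 89. Net change = 89 − 0 = 89.
(Totals: 493 → 582.)

No — net change +89 (cost rises by 89).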